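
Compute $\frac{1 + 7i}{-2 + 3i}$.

Multiply numerator and denominator by conjugate (-2 - 3i):
= (1 + 7i)(-2 - 3i) / ((-2)^2 + 3^2)
= (19 - 17i) / 13
= 19/13 - (17/13)i


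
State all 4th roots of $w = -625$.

|w| = 625, arg(w) = 180°
Root modulus = 625^(1/4) = 5
Root arguments: θ_k = (180° + 360°k)/4 for k = 0, 1, ..., 3
Roots: 5*sqrt(2)/2 + (5*sqrt(2)/2)i, -5*sqrt(2)/2 + (5*sqrt(2)/2)i, -5*sqrt(2)/2 - (5*sqrt(2)/2)i, 5*sqrt(2)/2 - (5*sqrt(2)/2)i


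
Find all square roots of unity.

ω_k = e^(2πik/2) = cos(2πk/2) + i sin(2πk/2) for k = 0, 1, ..., 1
Roots: 1, -1


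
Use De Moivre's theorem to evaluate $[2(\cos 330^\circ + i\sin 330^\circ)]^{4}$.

By De Moivre: z^n = r^n(cos(nθ) + i sin(nθ))
= 2^4(cos(4*330°) + i sin(4*330°))
= 16(cos 240° + i sin 240°)
= -8 - 8*sqrt(3)i


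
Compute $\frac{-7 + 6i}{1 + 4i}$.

Multiply numerator and denominator by conjugate (1 - 4i):
= (-7 + 6i)(1 - 4i) / (1^2 + 4^2)
= (17 + 34i) / 17
= 1 + 2i


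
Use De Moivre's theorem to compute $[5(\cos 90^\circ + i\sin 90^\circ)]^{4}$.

By De Moivre: z^n = r^n(cos(nθ) + i sin(nθ))
= 5^4(cos(4*90°) + i sin(4*90°))
= 625(cos 0° + i sin 0°)
= 625


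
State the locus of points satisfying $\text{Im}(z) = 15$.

Im(z) = y where z = x + yi; the equation y = 15 is satisfied by all points with that y-coordinate
Locus: Horizontal line y = 15


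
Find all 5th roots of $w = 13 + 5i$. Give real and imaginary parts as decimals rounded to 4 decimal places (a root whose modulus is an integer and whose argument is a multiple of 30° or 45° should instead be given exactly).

|w| = sqrt(194) ≈ 13.928388, arg(w) ≈ 21.037511°
Root modulus = sqrt(194)^(1/5) ≈ 1.693480
Root arguments: θ_k = (arg(w) + 360°k)/5 for k = 0, 1, ..., 4
Compute each root as (root modulus)(cos θ_k + i sin θ_k) using full-precision intermediates, then round to 4 decimal places.
Roots: 1.6889 + 0.1242i, 0.4037 + 1.6446i, -1.4394 + 0.8922i, -1.2933 - 1.0932i, 0.6401 - 1.5679i


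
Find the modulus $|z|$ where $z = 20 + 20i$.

|z| = sqrt(a^2 + b^2) = sqrt(20^2 + 20^2) = sqrt(800) = sqrt(800)


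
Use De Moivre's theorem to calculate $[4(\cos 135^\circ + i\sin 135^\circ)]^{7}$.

By De Moivre: z^n = r^n(cos(nθ) + i sin(nθ))
= 4^7(cos(7*135°) + i sin(7*135°))
= 16384(cos 225° + i sin 225°)
= -8192*sqrt(2) - 8192*sqrt(2)i


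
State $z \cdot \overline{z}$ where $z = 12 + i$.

z * conjugate(z) = |z|^2 = a^2 + b^2
= 12^2 + 1^2 = 145


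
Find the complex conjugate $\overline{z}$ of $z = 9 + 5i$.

If z = a + bi, then conjugate(z) = a - bi
conjugate(9 + 5i) = 9 - 5i


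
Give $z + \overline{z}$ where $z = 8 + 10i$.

z + conjugate(z) = (a + bi) + (a - bi) = 2a
= 2 * 8 = 16


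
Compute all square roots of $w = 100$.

|w| = 100, arg(w) = 0°
Root modulus = 100^(1/2) = 10
Root arguments: θ_k = (0° + 360°k)/2 for k = 0, 1, ..., 1
Roots: 10, -10


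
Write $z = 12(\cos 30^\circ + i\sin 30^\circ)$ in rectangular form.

a = r cos θ = 12 * sqrt(3)/2 = 6*sqrt(3)
b = r sin θ = 12 * 1/2 = 6
z = 6*sqrt(3) + 6i


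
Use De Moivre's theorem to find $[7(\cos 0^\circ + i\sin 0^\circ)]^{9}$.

By De Moivre: z^n = r^n(cos(nθ) + i sin(nθ))
= 7^9(cos(9*0°) + i sin(9*0°))
= 40353607(cos 0° + i sin 0°)
= 40353607


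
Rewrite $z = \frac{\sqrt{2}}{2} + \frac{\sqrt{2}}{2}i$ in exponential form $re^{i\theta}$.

r = |z| = sqrt((sqrt(2)/2)^2 + (sqrt(2)/2)^2) = sqrt(1/2 + 1/2) = sqrt(1) = 1
θ = arctan(b/a) = arctan(0.7071/0.7071) (quadrant-adjusted) = 45° = π/4
z = 1e^(i*π/4)


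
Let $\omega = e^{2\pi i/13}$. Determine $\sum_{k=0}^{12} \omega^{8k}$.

Let ζ = ω^8 = e^(2πi·8/13). Since 13 ∤ 8, ζ ≠ 1.
Sum = Σ_{k=0}^{12} ζ^k = (ζ^13 - 1)/(ζ - 1) = (ω^{8·13} - 1)/(ζ - 1) = (1 - 1)/(ζ - 1) = 0


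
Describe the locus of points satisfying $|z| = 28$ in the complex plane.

|z| = 28 means sqrt(x^2 + y^2) = 28
This is a circle of radius 28 centered at the origin


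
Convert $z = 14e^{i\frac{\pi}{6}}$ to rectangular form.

a = r cos θ = 14 * sqrt(3)/2 = 7*sqrt(3)
b = r sin θ = 14 * 1/2 = 7
z = 7*sqrt(3) + 7i


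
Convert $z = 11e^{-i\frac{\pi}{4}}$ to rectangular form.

a = r cos θ = 11 * sqrt(2)/2 = 11*sqrt(2)/2
b = r sin θ = 11 * -sqrt(2)/2 = -11*sqrt(2)/2
z = 11*sqrt(2)/2 - (11*sqrt(2)/2)i


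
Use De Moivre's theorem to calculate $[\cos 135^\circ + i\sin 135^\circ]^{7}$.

By De Moivre: z^n = r^n(cos(nθ) + i sin(nθ))
= 1^7(cos(7*135°) + i sin(7*135°))
= 1(cos 225° + i sin 225°)
= -sqrt(2)/2 - (sqrt(2)/2)i


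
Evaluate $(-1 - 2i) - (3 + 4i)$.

(-1 - 3) + (-2 - 4)i = -4 - 6i


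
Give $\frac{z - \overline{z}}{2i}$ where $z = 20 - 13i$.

z - conjugate(z) = 2bi
(z - conjugate(z))/(2i) = 2bi/(2i) = b = -13


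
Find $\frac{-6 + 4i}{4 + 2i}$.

Multiply numerator and denominator by conjugate (4 - 2i):
= (-6 + 4i)(4 - 2i) / (4^2 + 2^2)
= (-16 + 28i) / 20
Divide through by 4: (-4 + 7i) / 5
= -4/5 + (7/5)i


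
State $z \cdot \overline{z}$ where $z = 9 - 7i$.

z * conjugate(z) = |z|^2 = a^2 + b^2
= 9^2 + (-7)^2 = 130


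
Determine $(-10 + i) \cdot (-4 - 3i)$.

(a1*a2 - b1*b2) + (a1*b2 + b1*a2)i
= (40 - (-3)) + (30 + (-4))i
= 43 + 26i


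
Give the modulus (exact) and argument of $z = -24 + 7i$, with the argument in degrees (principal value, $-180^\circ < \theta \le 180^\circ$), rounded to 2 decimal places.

|z| = sqrt((-24)^2 + 7^2) = 25
arg(z) = arctan(b/a) = arctan(7/-24) (quadrant-adjusted) = 163.74°


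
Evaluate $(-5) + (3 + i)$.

(-5 + 3) + (0 + 1)i = -2 + i


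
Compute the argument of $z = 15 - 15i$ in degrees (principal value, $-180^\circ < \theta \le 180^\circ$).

θ = arctan(b/a) = arctan(-15/15) (quadrant-adjusted) = -45°


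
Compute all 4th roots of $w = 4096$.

|w| = 4096, arg(w) = 0°
Root modulus = 4096^(1/4) = 8
Root arguments: θ_k = (0° + 360°k)/4 for k = 0, 1, ..., 3
Roots: 8, 8i, -8, -8i


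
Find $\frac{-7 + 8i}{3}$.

Divisor is real, so divide each part by 3:
= -7/3 + (8/3)i


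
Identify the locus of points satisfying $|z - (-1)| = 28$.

|z - z0| = r describes a circle centered at z0 with radius r
Here z0 = -1 and r = 28
Locus: Circle centered at (-1, 0) with radius 28


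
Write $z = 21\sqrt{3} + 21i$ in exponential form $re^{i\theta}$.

r = |z| = sqrt((21*sqrt(3))^2 + (21)^2) = sqrt(1323 + 441) = sqrt(1764) = 42
θ = arctan(b/a) = arctan(21/36.3731) (quadrant-adjusted) = 30° = π/6
z = 42e^(i*π/6)


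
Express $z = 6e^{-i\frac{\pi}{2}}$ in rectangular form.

a = r cos θ = 6 * 0 = 0
b = r sin θ = 6 * -1 = -6
z = -6i


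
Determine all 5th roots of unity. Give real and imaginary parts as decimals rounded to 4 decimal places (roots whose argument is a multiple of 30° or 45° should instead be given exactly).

ω_k = e^(2πik/5) = cos(2πk/5) + i sin(2πk/5) for k = 0, 1, ..., 4
Roots: 1, 0.3090 + 0.9511i, -0.8090 + 0.5878i, -0.8090 - 0.5878i, 0.3090 - 0.9511i


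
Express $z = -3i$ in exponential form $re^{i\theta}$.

r = |z| = sqrt((0)^2 + (-3)^2) = sqrt(0 + 9) = sqrt(9) = 3
a = 0 and b < 0, so z lies on the negative imaginary axis: θ = -90° = -π/2
z = 3e^(-i*π/2)


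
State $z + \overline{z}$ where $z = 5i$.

z + conjugate(z) = (a + bi) + (a - bi) = 2a
= 2 * 0 = 0


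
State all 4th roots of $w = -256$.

|w| = 256, arg(w) = 180°
Root modulus = 256^(1/4) = 4
Root arguments: θ_k = (180° + 360°k)/4 for k = 0, 1, ..., 3
Roots: 2*sqrt(2) + 2*sqrt(2)i, -2*sqrt(2) + 2*sqrt(2)i, -2*sqrt(2) - 2*sqrt(2)i, 2*sqrt(2) - 2*sqrt(2)i


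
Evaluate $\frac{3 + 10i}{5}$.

Divisor is real, so divide each part by 5:
= 3/5 + 2i


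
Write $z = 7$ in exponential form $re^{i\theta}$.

r = |z| = sqrt((7)^2 + (0)^2) = sqrt(49 + 0) = sqrt(49) = 7
b = 0 and a > 0, so z lies on the positive real axis: θ = 0
z = 7e^(i*0) = 7


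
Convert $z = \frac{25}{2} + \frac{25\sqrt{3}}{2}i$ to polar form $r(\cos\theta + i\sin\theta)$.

r = |z| = sqrt(a^2 + b^2) = sqrt((25/2)^2 + (25*sqrt(3)/2)^2) = sqrt(625/4 + 1875/4) = sqrt(625) = 25
θ = arctan(b/a) = arctan(21.6506/12.5) (quadrant-adjusted) = 60°
z = 25(cos 60° + i sin 60°)


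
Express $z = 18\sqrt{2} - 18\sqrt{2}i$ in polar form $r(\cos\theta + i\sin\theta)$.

r = |z| = sqrt(a^2 + b^2) = sqrt((18*sqrt(2))^2 + (-18*sqrt(2))^2) = sqrt(648 + 648) = sqrt(1296) = 36
θ = arctan(b/a) = arctan(-25.4558/25.4558) (quadrant-adjusted) = 315°
z = 36(cos 315° + i sin 315°)


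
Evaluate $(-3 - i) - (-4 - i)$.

(-3 - (-4)) + (-1 - (-1))i = 1


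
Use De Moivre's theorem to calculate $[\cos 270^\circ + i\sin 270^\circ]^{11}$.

By De Moivre: z^n = r^n(cos(nθ) + i sin(nθ))
= 1^11(cos(11*270°) + i sin(11*270°))
= 1(cos 90° + i sin 90°)
= i


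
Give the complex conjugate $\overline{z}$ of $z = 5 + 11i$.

If z = a + bi, then conjugate(z) = a - bi
conjugate(5 + 11i) = 5 - 11i


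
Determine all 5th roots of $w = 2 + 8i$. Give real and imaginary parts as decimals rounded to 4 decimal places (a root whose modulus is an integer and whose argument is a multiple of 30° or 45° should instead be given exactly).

|w| = sqrt(68) ≈ 8.246211, arg(w) ≈ 75.963757°
Root modulus = sqrt(68)^(1/5) ≈ 1.524933
Root arguments: θ_k = (arg(w) + 360°k)/5 for k = 0, 1, ..., 4
Compute each root as (root modulus)(cos θ_k + i sin θ_k) using full-precision intermediates, then round to 4 decimal places.
Roots: 1.4716 + 0.3996i, 0.0747 + 1.5231i, -1.4255 + 0.5417i, -0.9557 - 1.1883i, 0.8348 - 1.2761i


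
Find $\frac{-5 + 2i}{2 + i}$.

Multiply numerator and denominator by conjugate (2 - i):
= (-5 + 2i)(2 - i) / (2^2 + 1^2)
= (-8 + 9i) / 5
= -8/5 + (9/5)i


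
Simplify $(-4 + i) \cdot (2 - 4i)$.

(a1*a2 - b1*b2) + (a1*b2 + b1*a2)i
= (-8 - (-4)) + (16 + 2)i
= -4 + 18i


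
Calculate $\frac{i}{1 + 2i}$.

Multiply numerator and denominator by conjugate (1 - 2i):
= (i)(1 - 2i) / (1^2 + 2^2)
= (2 + i) / 5
= 2/5 + (1/5)i


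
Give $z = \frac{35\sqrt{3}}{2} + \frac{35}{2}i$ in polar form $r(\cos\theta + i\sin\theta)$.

r = |z| = sqrt(a^2 + b^2) = sqrt((35*sqrt(3)/2)^2 + (35/2)^2) = sqrt(3675/4 + 1225/4) = sqrt(1225) = 35
θ = arctan(b/a) = arctan(17.5/30.3109) (quadrant-adjusted) = 30°
z = 35(cos 30° + i sin 30°)


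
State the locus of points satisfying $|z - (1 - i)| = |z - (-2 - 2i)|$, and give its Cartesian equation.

|z - z1| = |z - z2| means z is equidistant from z1 and z2,
i.e. the perpendicular bisector of the segment from (1, -1) to (-2, -2) (midpoint (-1/2, -3/2)).
With z = x + yi, square both sides:
(x - 1)^2 + (y - (-1))^2 = (x - (-2))^2 + (y - (-2))^2
The x^2 and y^2 terms cancel: -6x + (-2)y = 8 - 2 = 6
Simplify: 3x + y = -3
Locus: Perpendicular bisector of the segment from (1, -1) to (-2, -2): the line 3x + y = -3


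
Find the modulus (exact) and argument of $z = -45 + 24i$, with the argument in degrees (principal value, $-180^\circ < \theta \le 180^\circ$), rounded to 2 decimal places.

|z| = sqrt((-45)^2 + 24^2) = 51
arg(z) = arctan(b/a) = arctan(24/-45) (quadrant-adjusted) = 151.93°


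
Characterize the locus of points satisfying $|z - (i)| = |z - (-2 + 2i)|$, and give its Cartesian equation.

|z - z1| = |z - z2| means z is equidistant from z1 and z2,
i.e. the perpendicular bisector of the segment from (0, 1) to (-2, 2) (midpoint (-1, 3/2)).
With z = x + yi, square both sides:
(x - 0)^2 + (y - 1)^2 = (x - (-2))^2 + (y - 2)^2
The x^2 and y^2 terms cancel: -4x + 2y = 8 - 1 = 7
Simplify: 4x - 2y = -7
Locus: Perpendicular bisector of the segment from (0, 1) to (-2, 2): the line 4x - 2y = -7


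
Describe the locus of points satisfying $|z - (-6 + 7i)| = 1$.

|z - z0| = r describes a circle centered at z0 with radius r
Here z0 = -6 + 7i and r = 1
Locus: Circle centered at (-6, 7) with radius 1


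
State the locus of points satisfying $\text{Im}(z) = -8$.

Im(z) = y where z = x + yi; the equation y = -8 is satisfied by all points with that y-coordinate
Locus: Horizontal line y = -8


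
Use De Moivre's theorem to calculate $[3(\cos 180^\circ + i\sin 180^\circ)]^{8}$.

By De Moivre: z^n = r^n(cos(nθ) + i sin(nθ))
= 3^8(cos(8*180°) + i sin(8*180°))
= 6561(cos 0° + i sin 0°)
= 6561


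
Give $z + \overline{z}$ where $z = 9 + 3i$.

z + conjugate(z) = (a + bi) + (a - bi) = 2a
= 2 * 9 = 18


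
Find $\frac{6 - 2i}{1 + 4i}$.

Multiply numerator and denominator by conjugate (1 - 4i):
= (6 - 2i)(1 - 4i) / (1^2 + 4^2)
= (-2 - 26i) / 17
= -2/17 - (26/17)i


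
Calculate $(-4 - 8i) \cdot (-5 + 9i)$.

(a1*a2 - b1*b2) + (a1*b2 + b1*a2)i
= (20 - (-72)) + (-36 + 40)i
= 92 + 4i


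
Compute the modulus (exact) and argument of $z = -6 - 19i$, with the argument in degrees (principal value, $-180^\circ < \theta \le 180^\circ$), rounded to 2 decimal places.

|z| = sqrt((-6)^2 + (-19)^2) = sqrt(397)
arg(z) = arctan(b/a) = arctan(-19/-6) (quadrant-adjusted) = -107.53°


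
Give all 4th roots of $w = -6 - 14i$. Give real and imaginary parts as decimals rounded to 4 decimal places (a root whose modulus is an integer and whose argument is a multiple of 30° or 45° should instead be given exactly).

|w| = sqrt(232) ≈ 15.231546, arg(w) ≈ 246.801409°
Root modulus = sqrt(232)^(1/4) ≈ 1.975541
Root arguments: θ_k = (arg(w) + 360°k)/4 for k = 0, 1, ..., 3
Compute each root as (root modulus)(cos θ_k + i sin θ_k) using full-precision intermediates, then round to 4 decimal places.
Roots: 0.9366 + 1.7394i, -1.7394 + 0.9366i, -0.9366 - 1.7394i, 1.7394 - 0.9366i


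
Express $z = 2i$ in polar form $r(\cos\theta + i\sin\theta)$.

r = |z| = sqrt(a^2 + b^2) = sqrt((0)^2 + (2)^2) = sqrt(0 + 4) = sqrt(4) = 2
a = 0 and b > 0, so z lies on the positive imaginary axis: θ = 90°
z = 2(cos 90° + i sin 90°)


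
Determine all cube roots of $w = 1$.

|w| = 1, arg(w) = 0°
Root modulus = 1^(1/3) = 1
Root arguments: θ_k = (0° + 360°k)/3 for k = 0, 1, ..., 2
Roots: 1, -1/2 + (sqrt(3)/2)i, -1/2 - (sqrt(3)/2)i


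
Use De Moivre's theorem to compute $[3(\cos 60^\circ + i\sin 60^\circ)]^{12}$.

By De Moivre: z^n = r^n(cos(nθ) + i sin(nθ))
= 3^12(cos(12*60°) + i sin(12*60°))
= 531441(cos 0° + i sin 0°)
= 531441


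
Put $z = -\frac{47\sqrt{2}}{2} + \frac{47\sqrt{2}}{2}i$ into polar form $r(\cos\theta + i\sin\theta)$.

r = |z| = sqrt(a^2 + b^2) = sqrt((-47*sqrt(2)/2)^2 + (47*sqrt(2)/2)^2) = sqrt(2209/2 + 2209/2) = sqrt(2209) = 47
θ = arctan(b/a) = arctan(33.234/-33.234) (quadrant-adjusted) = 135°
z = 47(cos 135° + i sin 135°)


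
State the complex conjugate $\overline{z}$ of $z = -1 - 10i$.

If z = a + bi, then conjugate(z) = a - bi
conjugate(-1 - 10i) = -1 + 10i


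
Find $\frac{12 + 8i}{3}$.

Divisor is real, so divide each part by 3:
= 4 + (8/3)i


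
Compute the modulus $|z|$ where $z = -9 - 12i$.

|z| = sqrt(a^2 + b^2) = sqrt((-9)^2 + (-12)^2) = sqrt(225) = 15


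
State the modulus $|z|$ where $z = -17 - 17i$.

|z| = sqrt(a^2 + b^2) = sqrt((-17)^2 + (-17)^2) = sqrt(578) = sqrt(578)


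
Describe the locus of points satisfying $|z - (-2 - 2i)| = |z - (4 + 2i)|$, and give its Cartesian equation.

|z - z1| = |z - z2| means z is equidistant from z1 and z2,
i.e. the perpendicular bisector of the segment from (-2, -2) to (4, 2) (midpoint (1, 0)).
With z = x + yi, square both sides:
(x - (-2))^2 + (y - (-2))^2 = (x - 4)^2 + (y - 2)^2
The x^2 and y^2 terms cancel: 12x + 8y = 20 - 8 = 12
Simplify: 3x + 2y = 3
Locus: Perpendicular bisector of the segment from (-2, -2) to (4, 2): the line 3x + 2y = 3


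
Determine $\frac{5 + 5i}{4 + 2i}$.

Multiply numerator and denominator by conjugate (4 - 2i):
= (5 + 5i)(4 - 2i) / (4^2 + 2^2)
= (30 + 10i) / 20
Divide through by 10: (3 + i) / 2
= 3/2 + (1/2)i


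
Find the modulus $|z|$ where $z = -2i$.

|z| = sqrt(a^2 + b^2) = sqrt(0^2 + (-2)^2) = sqrt(4) = 2


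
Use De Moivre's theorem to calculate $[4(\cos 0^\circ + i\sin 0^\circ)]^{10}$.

By De Moivre: z^n = r^n(cos(nθ) + i sin(nθ))
= 4^10(cos(10*0°) + i sin(10*0°))
= 1048576(cos 0° + i sin 0°)
= 1048576


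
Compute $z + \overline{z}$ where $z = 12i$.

z + conjugate(z) = (a + bi) + (a - bi) = 2a
= 2 * 0 = 0


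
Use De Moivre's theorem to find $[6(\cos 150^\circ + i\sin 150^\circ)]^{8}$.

By De Moivre: z^n = r^n(cos(nθ) + i sin(nθ))
= 6^8(cos(8*150°) + i sin(8*150°))
= 1679616(cos 120° + i sin 120°)
= -839808 + 839808*sqrt(3)i


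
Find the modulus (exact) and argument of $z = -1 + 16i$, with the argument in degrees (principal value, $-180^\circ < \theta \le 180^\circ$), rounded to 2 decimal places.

|z| = sqrt((-1)^2 + 16^2) = sqrt(257)
arg(z) = arctan(b/a) = arctan(16/-1) (quadrant-adjusted) = 93.58°


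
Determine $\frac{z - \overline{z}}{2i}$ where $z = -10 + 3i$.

z - conjugate(z) = 2bi
(z - conjugate(z))/(2i) = 2bi/(2i) = b = 3


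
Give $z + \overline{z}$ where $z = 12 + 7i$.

z + conjugate(z) = (a + bi) + (a - bi) = 2a
= 2 * 12 = 24


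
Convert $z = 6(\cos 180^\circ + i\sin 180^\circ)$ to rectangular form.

a = r cos θ = 6 * -1 = -6
b = r sin θ = 6 * 0 = 0
z = -6


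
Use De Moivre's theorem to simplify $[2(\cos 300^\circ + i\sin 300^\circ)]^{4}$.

By De Moivre: z^n = r^n(cos(nθ) + i sin(nθ))
= 2^4(cos(4*300°) + i sin(4*300°))
= 16(cos 120° + i sin 120°)
= -8 + 8*sqrt(3)i


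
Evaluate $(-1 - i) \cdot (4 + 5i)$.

(a1*a2 - b1*b2) + (a1*b2 + b1*a2)i
= (-4 - (-5)) + (-5 + (-4))i
= 1 - 9i


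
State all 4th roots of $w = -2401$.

|w| = 2401, arg(w) = 180°
Root modulus = 2401^(1/4) = 7
Root arguments: θ_k = (180° + 360°k)/4 for k = 0, 1, ..., 3
Roots: 7*sqrt(2)/2 + (7*sqrt(2)/2)i, -7*sqrt(2)/2 + (7*sqrt(2)/2)i, -7*sqrt(2)/2 - (7*sqrt(2)/2)i, 7*sqrt(2)/2 - (7*sqrt(2)/2)i


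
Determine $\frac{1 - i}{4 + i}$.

Multiply numerator and denominator by conjugate (4 - i):
= (1 - i)(4 - i) / (4^2 + 1^2)
= (3 - 5i) / 17
= 3/17 - (5/17)i


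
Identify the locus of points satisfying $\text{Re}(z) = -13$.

Re(z) = x where z = x + yi; the equation x = -13 is satisfied by all points with that x-coordinate
Locus: Vertical line x = -13


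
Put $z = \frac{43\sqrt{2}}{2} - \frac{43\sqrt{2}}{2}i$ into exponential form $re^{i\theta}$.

r = |z| = sqrt((43*sqrt(2)/2)^2 + (-43*sqrt(2)/2)^2) = sqrt(1849/2 + 1849/2) = sqrt(1849) = 43
θ = arctan(b/a) = arctan(-30.4056/30.4056) (quadrant-adjusted) = -45° = -π/4
z = 43e^(-i*π/4)


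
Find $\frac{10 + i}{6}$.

Divisor is real, so divide each part by 6:
= 5/3 + (1/6)i


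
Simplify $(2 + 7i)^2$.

(a + bi)^2 = a^2 - b^2 + 2abi
= 2^2 - 7^2 + 2*2*7i
= -45 + 28i


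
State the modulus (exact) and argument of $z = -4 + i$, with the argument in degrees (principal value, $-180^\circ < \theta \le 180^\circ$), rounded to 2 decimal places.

|z| = sqrt((-4)^2 + 1^2) = sqrt(17)
arg(z) = arctan(b/a) = arctan(1/-4) (quadrant-adjusted) = 165.96°


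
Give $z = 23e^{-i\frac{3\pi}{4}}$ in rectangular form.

a = r cos θ = 23 * -sqrt(2)/2 = -23*sqrt(2)/2
b = r sin θ = 23 * -sqrt(2)/2 = -23*sqrt(2)/2
z = -23*sqrt(2)/2 - (23*sqrt(2)/2)i


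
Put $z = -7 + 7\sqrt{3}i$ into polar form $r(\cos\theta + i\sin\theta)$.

r = |z| = sqrt(a^2 + b^2) = sqrt((-7)^2 + (7*sqrt(3))^2) = sqrt(49 + 147) = sqrt(196) = 14
θ = arctan(b/a) = arctan(12.1244/-7) (quadrant-adjusted) = 120°
z = 14(cos 120° + i sin 120°)


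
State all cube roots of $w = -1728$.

|w| = 1728, arg(w) = 180°
Root modulus = 1728^(1/3) = 12
Root arguments: θ_k = (180° + 360°k)/3 for k = 0, 1, ..., 2
Roots: 6 + 6*sqrt(3)i, -12, 6 - 6*sqrt(3)i


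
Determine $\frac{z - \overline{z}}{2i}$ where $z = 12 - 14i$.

z - conjugate(z) = 2bi
(z - conjugate(z))/(2i) = 2bi/(2i) = b = -14


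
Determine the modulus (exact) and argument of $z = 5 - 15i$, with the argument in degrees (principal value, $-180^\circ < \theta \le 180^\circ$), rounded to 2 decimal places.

|z| = sqrt(5^2 + (-15)^2) = sqrt(250)
arg(z) = arctan(b/a) = arctan(-15/5) (quadrant-adjusted) = -71.57°


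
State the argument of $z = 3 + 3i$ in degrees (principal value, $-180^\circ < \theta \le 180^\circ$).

θ = arctan(b/a) = arctan(3/3) (quadrant-adjusted) = 45°


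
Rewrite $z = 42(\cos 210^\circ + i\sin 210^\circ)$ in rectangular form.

a = r cos θ = 42 * -sqrt(3)/2 = -21*sqrt(3)
b = r sin θ = 42 * -1/2 = -21
z = -21*sqrt(3) - 21i


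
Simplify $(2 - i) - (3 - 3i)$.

(2 - 3) + (-1 - (-3))i = -1 + 2i


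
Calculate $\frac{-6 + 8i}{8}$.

Divisor is real, so divide each part by 8:
= -3/4 + i


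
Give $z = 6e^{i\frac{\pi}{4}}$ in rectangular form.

a = r cos θ = 6 * sqrt(2)/2 = 3*sqrt(2)
b = r sin θ = 6 * sqrt(2)/2 = 3*sqrt(2)
z = 3*sqrt(2) + 3*sqrt(2)i


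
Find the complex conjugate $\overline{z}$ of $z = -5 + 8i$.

If z = a + bi, then conjugate(z) = a - bi
conjugate(-5 + 8i) = -5 - 8i


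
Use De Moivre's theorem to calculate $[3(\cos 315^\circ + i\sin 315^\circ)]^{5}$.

By De Moivre: z^n = r^n(cos(nθ) + i sin(nθ))
= 3^5(cos(5*315°) + i sin(5*315°))
= 243(cos 135° + i sin 135°)
= -243*sqrt(2)/2 + (243*sqrt(2)/2)i


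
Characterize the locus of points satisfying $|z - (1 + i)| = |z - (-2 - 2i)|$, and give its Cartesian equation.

|z - z1| = |z - z2| means z is equidistant from z1 and z2,
i.e. the perpendicular bisector of the segment from (1, 1) to (-2, -2) (midpoint (-1/2, -1/2)).
With z = x + yi, square both sides:
(x - 1)^2 + (y - 1)^2 = (x - (-2))^2 + (y - (-2))^2
The x^2 and y^2 terms cancel: -6x + (-6)y = 8 - 2 = 6
Simplify: x + y = -1
Locus: Perpendicular bisector of the segment from (1, 1) to (-2, -2): the line x + y = -1


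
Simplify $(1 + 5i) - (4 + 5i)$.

(1 - 4) + (5 - 5)i = -3


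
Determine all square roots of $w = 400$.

|w| = 400, arg(w) = 0°
Root modulus = 400^(1/2) = 20
Root arguments: θ_k = (0° + 360°k)/2 for k = 0, 1, ..., 1
Roots: 20, -20


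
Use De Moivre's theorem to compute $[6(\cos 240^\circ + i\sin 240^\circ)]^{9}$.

By De Moivre: z^n = r^n(cos(nθ) + i sin(nθ))
= 6^9(cos(9*240°) + i sin(9*240°))
= 10077696(cos 0° + i sin 0°)
= 10077696


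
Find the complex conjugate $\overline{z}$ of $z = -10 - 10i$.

If z = a + bi, then conjugate(z) = a - bi
conjugate(-10 - 10i) = -10 + 10i


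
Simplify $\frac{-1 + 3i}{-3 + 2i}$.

Multiply numerator and denominator by conjugate (-3 - 2i):
= (-1 + 3i)(-3 - 2i) / ((-3)^2 + 2^2)
= (9 - 7i) / 13
= 9/13 - (7/13)i


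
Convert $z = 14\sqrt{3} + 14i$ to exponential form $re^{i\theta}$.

r = |z| = sqrt((14*sqrt(3))^2 + (14)^2) = sqrt(588 + 196) = sqrt(784) = 28
θ = arctan(b/a) = arctan(14/24.2487) (quadrant-adjusted) = 30° = π/6
z = 28e^(i*π/6)


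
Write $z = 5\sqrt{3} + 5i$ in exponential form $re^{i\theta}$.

r = |z| = sqrt((5*sqrt(3))^2 + (5)^2) = sqrt(75 + 25) = sqrt(100) = 10
θ = arctan(b/a) = arctan(5/8.6603) (quadrant-adjusted) = 30° = π/6
z = 10e^(i*π/6)


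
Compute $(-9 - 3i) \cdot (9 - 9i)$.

(a1*a2 - b1*b2) + (a1*b2 + b1*a2)i
= (-81 - 27) + (81 + (-27))i
= -108 + 54i


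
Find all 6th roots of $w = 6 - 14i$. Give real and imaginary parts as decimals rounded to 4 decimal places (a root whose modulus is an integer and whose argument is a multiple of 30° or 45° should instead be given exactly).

|w| = sqrt(232) ≈ 15.231546, arg(w) ≈ 293.198591°
Root modulus = sqrt(232)^(1/6) ≈ 1.574432
Root arguments: θ_k = (arg(w) + 360°k)/6 for k = 0, 1, ..., 5
Compute each root as (root modulus)(cos θ_k + i sin θ_k) using full-precision intermediates, then round to 4 decimal places.
Roots: 1.0357 + 1.1858i, -0.5091 + 1.4898i, -1.5448 + 0.3040i, -1.0357 - 1.1858i, 0.5091 - 1.4898i, 1.5448 - 0.3040i


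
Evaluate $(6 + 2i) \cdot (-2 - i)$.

(a1*a2 - b1*b2) + (a1*b2 + b1*a2)i
= (-12 - (-2)) + (-6 + (-4))i
= -10 - 10i


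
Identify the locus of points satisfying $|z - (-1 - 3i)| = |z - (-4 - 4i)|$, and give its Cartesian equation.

|z - z1| = |z - z2| means z is equidistant from z1 and z2,
i.e. the perpendicular bisector of the segment from (-1, -3) to (-4, -4) (midpoint (-5/2, -7/2)).
With z = x + yi, square both sides:
(x - (-1))^2 + (y - (-3))^2 = (x - (-4))^2 + (y - (-4))^2
The x^2 and y^2 terms cancel: -6x + (-2)y = 32 - 10 = 22
Simplify: 3x + y = -11
Locus: Perpendicular bisector of the segment from (-1, -3) to (-4, -4): the line 3x + y = -11


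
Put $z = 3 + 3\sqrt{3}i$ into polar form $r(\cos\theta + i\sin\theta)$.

r = |z| = sqrt(a^2 + b^2) = sqrt((3)^2 + (3*sqrt(3))^2) = sqrt(9 + 27) = sqrt(36) = 6
θ = arctan(b/a) = arctan(5.1962/3) (quadrant-adjusted) = 60°
z = 6(cos 60° + i sin 60°)


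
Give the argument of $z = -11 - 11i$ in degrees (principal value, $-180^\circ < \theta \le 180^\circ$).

θ = arctan(b/a) = arctan(-11/-11) (quadrant-adjusted) = -135°


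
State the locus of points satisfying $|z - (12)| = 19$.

|z - z0| = r describes a circle centered at z0 with radius r
Here z0 = 12 and r = 19
Locus: Circle centered at (12, 0) with radius 19


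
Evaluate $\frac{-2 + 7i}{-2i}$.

Multiply numerator and denominator by conjugate (2i):
= (-2 + 7i)(2i) / (0^2 + (-2)^2)
= (-14 - 4i) / 4
Divide through by 2: (-7 - 2i) / 2
= -7/2 - i


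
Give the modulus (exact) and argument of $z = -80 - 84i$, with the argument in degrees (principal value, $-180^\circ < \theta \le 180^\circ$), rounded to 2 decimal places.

|z| = sqrt((-80)^2 + (-84)^2) = 116
arg(z) = arctan(b/a) = arctan(-84/-80) (quadrant-adjusted) = -133.60°


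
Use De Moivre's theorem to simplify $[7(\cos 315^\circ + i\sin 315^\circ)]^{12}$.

By De Moivre: z^n = r^n(cos(nθ) + i sin(nθ))
= 7^12(cos(12*315°) + i sin(12*315°))
= 13841287201(cos 180° + i sin 180°)
= -13841287201


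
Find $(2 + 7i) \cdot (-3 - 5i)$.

(a1*a2 - b1*b2) + (a1*b2 + b1*a2)i
= (-6 - (-35)) + (-10 + (-21))i
= 29 - 31i


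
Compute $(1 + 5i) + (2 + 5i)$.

(1 + 2) + (5 + 5)i = 3 + 10i


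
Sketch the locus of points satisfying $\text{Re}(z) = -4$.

Re(z) = x where z = x + yi; the equation x = -4 is satisfied by all points with that x-coordinate
Locus: Vertical line x = -4


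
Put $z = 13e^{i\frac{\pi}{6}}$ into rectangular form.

a = r cos θ = 13 * sqrt(3)/2 = 13*sqrt(3)/2
b = r sin θ = 13 * 1/2 = 13/2
z = 13*sqrt(3)/2 + (13/2)i


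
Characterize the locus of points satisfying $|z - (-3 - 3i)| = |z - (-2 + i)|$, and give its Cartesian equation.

|z - z1| = |z - z2| means z is equidistant from z1 and z2,
i.e. the perpendicular bisector of the segment from (-3, -3) to (-2, 1) (midpoint (-5/2, -1)).
With z = x + yi, square both sides:
(x - (-3))^2 + (y - (-3))^2 = (x - (-2))^2 + (y - 1)^2
The x^2 and y^2 terms cancel: 2x + 8y = 5 - 18 = -13
Simplify: 2x + 8y = -13
Locus: Perpendicular bisector of the segment from (-3, -3) to (-2, 1): the line 2x + 8y = -13


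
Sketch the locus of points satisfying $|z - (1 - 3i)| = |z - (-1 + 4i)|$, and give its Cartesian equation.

|z - z1| = |z - z2| means z is equidistant from z1 and z2,
i.e. the perpendicular bisector of the segment from (1, -3) to (-1, 4) (midpoint (0, 1/2)).
With z = x + yi, square both sides:
(x - 1)^2 + (y - (-3))^2 = (x - (-1))^2 + (y - 4)^2
The x^2 and y^2 terms cancel: -4x + 14y = 17 - 10 = 7
Simplify: 4x - 14y = -7
Locus: Perpendicular bisector of the segment from (1, -3) to (-1, 4): the line 4x - 14y = -7


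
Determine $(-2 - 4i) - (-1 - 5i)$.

(-2 - (-1)) + (-4 - (-5))i = -1 + i


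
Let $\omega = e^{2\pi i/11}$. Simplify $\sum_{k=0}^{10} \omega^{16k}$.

Let ζ = ω^16 = e^(2πi·16/11). Since 11 ∤ 16, ζ ≠ 1.
Sum = Σ_{k=0}^{10} ζ^k = (ζ^11 - 1)/(ζ - 1) = (ω^{16·11} - 1)/(ζ - 1) = (1 - 1)/(ζ - 1) = 0


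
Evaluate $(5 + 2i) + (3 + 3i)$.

(5 + 3) + (2 + 3)i = 8 + 5i


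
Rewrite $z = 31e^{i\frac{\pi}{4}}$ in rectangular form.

a = r cos θ = 31 * sqrt(2)/2 = 31*sqrt(2)/2
b = r sin θ = 31 * sqrt(2)/2 = 31*sqrt(2)/2
z = 31*sqrt(2)/2 + (31*sqrt(2)/2)i


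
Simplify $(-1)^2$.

(a + bi)^2 = a^2 - b^2 + 2abi
= (-1)^2 - 0^2 + 2*(-1)*0i
= 1


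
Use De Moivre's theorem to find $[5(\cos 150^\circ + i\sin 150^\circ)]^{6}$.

By De Moivre: z^n = r^n(cos(nθ) + i sin(nθ))
= 5^6(cos(6*150°) + i sin(6*150°))
= 15625(cos 180° + i sin 180°)
= -15625


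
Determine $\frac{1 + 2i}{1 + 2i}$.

Multiply numerator and denominator by conjugate (1 - 2i):
= (1 + 2i)(1 - 2i) / (1^2 + 2^2)
= (5) / 5
= 1


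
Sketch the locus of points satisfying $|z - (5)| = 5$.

|z - z0| = r describes a circle centered at z0 with radius r
Here z0 = 5 and r = 5
Locus: Circle centered at (5, 0) with radius 5


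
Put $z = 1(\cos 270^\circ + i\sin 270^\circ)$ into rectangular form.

a = r cos θ = 1 * 0 = 0
b = r sin θ = 1 * -1 = -1
z = -i


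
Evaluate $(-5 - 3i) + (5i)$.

(-5 + 0) + (-3 + 5)i = -5 + 2i


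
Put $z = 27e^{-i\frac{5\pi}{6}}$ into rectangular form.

a = r cos θ = 27 * -sqrt(3)/2 = -27*sqrt(3)/2
b = r sin θ = 27 * -1/2 = -27/2
z = -27*sqrt(3)/2 - (27/2)i


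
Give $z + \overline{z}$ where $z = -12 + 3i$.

z + conjugate(z) = (a + bi) + (a - bi) = 2a
= 2 * (-12) = -24


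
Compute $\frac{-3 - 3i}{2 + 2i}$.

Multiply numerator and denominator by conjugate (2 - 2i):
= (-3 - 3i)(2 - 2i) / (2^2 + 2^2)
= (-12) / 8
Divide through by 4: (-3) / 2
= -3/2


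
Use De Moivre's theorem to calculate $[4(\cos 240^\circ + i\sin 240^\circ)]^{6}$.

By De Moivre: z^n = r^n(cos(nθ) + i sin(nθ))
= 4^6(cos(6*240°) + i sin(6*240°))
= 4096(cos 0° + i sin 0°)
= 4096


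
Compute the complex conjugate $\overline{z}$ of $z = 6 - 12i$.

If z = a + bi, then conjugate(z) = a - bi
conjugate(6 - 12i) = 6 + 12i


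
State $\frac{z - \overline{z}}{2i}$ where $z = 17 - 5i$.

z - conjugate(z) = 2bi
(z - conjugate(z))/(2i) = 2bi/(2i) = b = -5


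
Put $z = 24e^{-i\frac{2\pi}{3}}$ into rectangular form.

a = r cos θ = 24 * -1/2 = -12
b = r sin θ = 24 * -sqrt(3)/2 = -12*sqrt(3)
z = -12 - 12*sqrt(3)i


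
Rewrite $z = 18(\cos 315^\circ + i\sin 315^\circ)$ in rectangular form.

a = r cos θ = 18 * sqrt(2)/2 = 9*sqrt(2)
b = r sin θ = 18 * -sqrt(2)/2 = -9*sqrt(2)
z = 9*sqrt(2) - 9*sqrt(2)i


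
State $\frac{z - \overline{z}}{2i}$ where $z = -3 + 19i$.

z - conjugate(z) = 2bi
(z - conjugate(z))/(2i) = 2bi/(2i) = b = 19


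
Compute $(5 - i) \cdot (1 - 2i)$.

(a1*a2 - b1*b2) + (a1*b2 + b1*a2)i
= (5 - 2) + (-10 + (-1))i
= 3 - 11i


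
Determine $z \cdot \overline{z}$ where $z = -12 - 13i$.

z * conjugate(z) = |z|^2 = a^2 + b^2
= (-12)^2 + (-13)^2 = 313


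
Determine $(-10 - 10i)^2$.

(a + bi)^2 = a^2 - b^2 + 2abi
= (-10)^2 - (-10)^2 + 2*(-10)*(-10)i
= 200i


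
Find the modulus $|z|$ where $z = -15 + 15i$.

|z| = sqrt(a^2 + b^2) = sqrt((-15)^2 + 15^2) = sqrt(450) = sqrt(450)


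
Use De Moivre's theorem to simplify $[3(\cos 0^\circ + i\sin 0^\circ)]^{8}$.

By De Moivre: z^n = r^n(cos(nθ) + i sin(nθ))
= 3^8(cos(8*0°) + i sin(8*0°))
= 6561(cos 0° + i sin 0°)
= 6561


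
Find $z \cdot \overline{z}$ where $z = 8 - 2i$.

z * conjugate(z) = |z|^2 = a^2 + b^2
= 8^2 + (-2)^2 = 68


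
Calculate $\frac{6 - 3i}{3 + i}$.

Multiply numerator and denominator by conjugate (3 - i):
= (6 - 3i)(3 - i) / (3^2 + 1^2)
= (15 - 15i) / 10
Divide through by 5: (3 - 3i) / 2
= 3/2 - (3/2)i


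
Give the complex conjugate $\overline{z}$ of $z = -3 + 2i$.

If z = a + bi, then conjugate(z) = a - bi
conjugate(-3 + 2i) = -3 - 2i


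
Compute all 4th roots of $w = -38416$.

|w| = 38416, arg(w) = 180°
Root modulus = 38416^(1/4) = 14
Root arguments: θ_k = (180° + 360°k)/4 for k = 0, 1, ..., 3
Roots: 7*sqrt(2) + 7*sqrt(2)i, -7*sqrt(2) + 7*sqrt(2)i, -7*sqrt(2) - 7*sqrt(2)i, 7*sqrt(2) - 7*sqrt(2)i


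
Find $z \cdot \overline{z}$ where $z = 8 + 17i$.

z * conjugate(z) = |z|^2 = a^2 + b^2
= 8^2 + 17^2 = 353


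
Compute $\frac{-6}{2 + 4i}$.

Multiply numerator and denominator by conjugate (2 - 4i):
= (-6)(2 - 4i) / (2^2 + 4^2)
= (-12 + 24i) / 20
Divide through by 4: (-3 + 6i) / 5
= -3/5 + (6/5)i


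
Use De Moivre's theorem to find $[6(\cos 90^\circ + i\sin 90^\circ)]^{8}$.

By De Moivre: z^n = r^n(cos(nθ) + i sin(nθ))
= 6^8(cos(8*90°) + i sin(8*90°))
= 1679616(cos 0° + i sin 0°)
= 1679616


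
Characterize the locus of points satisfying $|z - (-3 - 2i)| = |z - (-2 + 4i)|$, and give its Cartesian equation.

|z - z1| = |z - z2| means z is equidistant from z1 and z2,
i.e. the perpendicular bisector of the segment from (-3, -2) to (-2, 4) (midpoint (-5/2, 1)).
With z = x + yi, square both sides:
(x - (-3))^2 + (y - (-2))^2 = (x - (-2))^2 + (y - 4)^2
The x^2 and y^2 terms cancel: 2x + 12y = 20 - 13 = 7
Simplify: 2x + 12y = 7
Locus: Perpendicular bisector of the segment from (-3, -2) to (-2, 4): the line 2x + 12y = 7


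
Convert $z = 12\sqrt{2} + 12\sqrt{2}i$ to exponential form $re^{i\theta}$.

r = |z| = sqrt((12*sqrt(2))^2 + (12*sqrt(2))^2) = sqrt(288 + 288) = sqrt(576) = 24
θ = arctan(b/a) = arctan(16.9706/16.9706) (quadrant-adjusted) = 45° = π/4
z = 24e^(i*π/4)


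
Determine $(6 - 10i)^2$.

(a + bi)^2 = a^2 - b^2 + 2abi
= 6^2 - (-10)^2 + 2*6*(-10)i
= -64 - 120i


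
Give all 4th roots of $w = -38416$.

|w| = 38416, arg(w) = 180°
Root modulus = 38416^(1/4) = 14
Root arguments: θ_k = (180° + 360°k)/4 for k = 0, 1, ..., 3
Roots: 7*sqrt(2) + 7*sqrt(2)i, -7*sqrt(2) + 7*sqrt(2)i, -7*sqrt(2) - 7*sqrt(2)i, 7*sqrt(2) - 7*sqrt(2)i


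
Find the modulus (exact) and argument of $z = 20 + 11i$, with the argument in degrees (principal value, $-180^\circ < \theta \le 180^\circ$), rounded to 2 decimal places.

|z| = sqrt(20^2 + 11^2) = sqrt(521)
arg(z) = arctan(b/a) = arctan(11/20) (quadrant-adjusted) = 28.81°


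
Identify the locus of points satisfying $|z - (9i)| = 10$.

|z - z0| = r describes a circle centered at z0 with radius r
Here z0 = 9i and r = 10
Locus: Circle centered at (0, 9) with radius 10


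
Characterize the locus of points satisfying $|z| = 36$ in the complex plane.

|z| = 36 means sqrt(x^2 + y^2) = 36
This is a circle of radius 36 centered at the origin


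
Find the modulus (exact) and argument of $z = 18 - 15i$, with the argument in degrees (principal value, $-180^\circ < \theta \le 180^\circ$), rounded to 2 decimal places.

|z| = sqrt(18^2 + (-15)^2) = sqrt(549)
arg(z) = arctan(b/a) = arctan(-15/18) (quadrant-adjusted) = -39.81°


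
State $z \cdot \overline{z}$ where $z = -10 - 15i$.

z * conjugate(z) = |z|^2 = a^2 + b^2
= (-10)^2 + (-15)^2 = 325


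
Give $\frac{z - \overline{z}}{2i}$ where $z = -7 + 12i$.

z - conjugate(z) = 2bi
(z - conjugate(z))/(2i) = 2bi/(2i) = b = 12


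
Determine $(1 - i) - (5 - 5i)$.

(1 - 5) + (-1 - (-5))i = -4 + 4i


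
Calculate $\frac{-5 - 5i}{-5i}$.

Multiply numerator and denominator by conjugate (5i):
= (-5 - 5i)(5i) / (0^2 + (-5)^2)
= (25 - 25i) / 25
= 1 - i


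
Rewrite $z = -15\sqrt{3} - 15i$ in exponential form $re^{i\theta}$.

r = |z| = sqrt((-15*sqrt(3))^2 + (-15)^2) = sqrt(675 + 225) = sqrt(900) = 30
θ = arctan(b/a) = arctan(-15/-25.9808) (quadrant-adjusted) = -150° = -5π/6
z = 30e^(-i*5π/6)


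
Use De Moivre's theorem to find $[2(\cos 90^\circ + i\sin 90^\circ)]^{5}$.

By De Moivre: z^n = r^n(cos(nθ) + i sin(nθ))
= 2^5(cos(5*90°) + i sin(5*90°))
= 32(cos 90° + i sin 90°)
= 32i


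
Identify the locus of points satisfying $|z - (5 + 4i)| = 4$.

|z - z0| = r describes a circle centered at z0 with radius r
Here z0 = 5 + 4i and r = 4
Locus: Circle centered at (5, 4) with radius 4


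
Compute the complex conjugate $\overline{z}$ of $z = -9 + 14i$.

If z = a + bi, then conjugate(z) = a - bi
conjugate(-9 + 14i) = -9 - 14i


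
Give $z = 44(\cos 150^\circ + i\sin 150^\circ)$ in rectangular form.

a = r cos θ = 44 * -sqrt(3)/2 = -22*sqrt(3)
b = r sin θ = 44 * 1/2 = 22
z = -22*sqrt(3) + 22i


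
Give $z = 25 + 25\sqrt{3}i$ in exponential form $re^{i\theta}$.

r = |z| = sqrt((25)^2 + (25*sqrt(3))^2) = sqrt(625 + 1875) = sqrt(2500) = 50
θ = arctan(b/a) = arctan(43.3013/25) (quadrant-adjusted) = 60° = π/3
z = 50e^(i*π/3)


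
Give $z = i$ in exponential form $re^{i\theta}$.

r = |z| = sqrt((0)^2 + (1)^2) = sqrt(0 + 1) = sqrt(1) = 1
a = 0 and b > 0, so z lies on the positive imaginary axis: θ = 90° = π/2
z = 1e^(i*π/2)


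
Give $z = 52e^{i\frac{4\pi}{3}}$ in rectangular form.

a = r cos θ = 52 * -1/2 = -26
b = r sin θ = 52 * -sqrt(3)/2 = -26*sqrt(3)
z = -26 - 26*sqrt(3)i


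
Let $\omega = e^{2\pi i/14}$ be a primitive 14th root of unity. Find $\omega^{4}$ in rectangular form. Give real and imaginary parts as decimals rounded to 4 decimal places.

ω^4 = e^(2πi·4/14) = e^(i·4π/7)
= cos(4π/7) + i sin(4π/7)
= -0.2225 + 0.9749i


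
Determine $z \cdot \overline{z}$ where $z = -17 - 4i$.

z * conjugate(z) = |z|^2 = a^2 + b^2
= (-17)^2 + (-4)^2 = 305


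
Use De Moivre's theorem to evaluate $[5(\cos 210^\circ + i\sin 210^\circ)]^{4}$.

By De Moivre: z^n = r^n(cos(nθ) + i sin(nθ))
= 5^4(cos(4*210°) + i sin(4*210°))
= 625(cos 120° + i sin 120°)
= -625/2 + (625*sqrt(3)/2)i


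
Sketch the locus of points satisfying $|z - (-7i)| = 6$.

|z - z0| = r describes a circle centered at z0 with radius r
Here z0 = -7i and r = 6
Locus: Circle centered at (0, -7) with radius 6


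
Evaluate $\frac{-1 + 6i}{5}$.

Divisor is real, so divide each part by 5:
= -1/5 + (6/5)i


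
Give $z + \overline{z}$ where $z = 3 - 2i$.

z + conjugate(z) = (a + bi) + (a - bi) = 2a
= 2 * 3 = 6


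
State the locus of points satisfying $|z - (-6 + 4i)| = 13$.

|z - z0| = r describes a circle centered at z0 with radius r
Here z0 = -6 + 4i and r = 13
Locus: Circle centered at (-6, 4) with radius 13


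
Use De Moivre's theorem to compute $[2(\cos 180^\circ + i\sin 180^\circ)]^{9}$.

By De Moivre: z^n = r^n(cos(nθ) + i sin(nθ))
= 2^9(cos(9*180°) + i sin(9*180°))
= 512(cos 180° + i sin 180°)
= -512


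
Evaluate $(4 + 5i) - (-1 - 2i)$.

(4 - (-1)) + (5 - (-2))i = 5 + 7i


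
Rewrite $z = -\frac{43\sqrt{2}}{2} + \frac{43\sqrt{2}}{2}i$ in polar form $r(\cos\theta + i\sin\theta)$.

r = |z| = sqrt(a^2 + b^2) = sqrt((-43*sqrt(2)/2)^2 + (43*sqrt(2)/2)^2) = sqrt(1849/2 + 1849/2) = sqrt(1849) = 43
θ = arctan(b/a) = arctan(30.4056/-30.4056) (quadrant-adjusted) = 135°
z = 43(cos 135° + i sin 135°)


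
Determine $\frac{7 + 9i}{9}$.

Divisor is real, so divide each part by 9:
= 7/9 + i


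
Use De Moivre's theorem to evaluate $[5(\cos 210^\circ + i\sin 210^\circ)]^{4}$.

By De Moivre: z^n = r^n(cos(nθ) + i sin(nθ))
= 5^4(cos(4*210°) + i sin(4*210°))
= 625(cos 120° + i sin 120°)
= -625/2 + (625*sqrt(3)/2)i


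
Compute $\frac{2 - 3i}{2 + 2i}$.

Multiply numerator and denominator by conjugate (2 - 2i):
= (2 - 3i)(2 - 2i) / (2^2 + 2^2)
= (-2 - 10i) / 8
Divide through by 2: (-1 - 5i) / 4
= -1/4 - (5/4)i


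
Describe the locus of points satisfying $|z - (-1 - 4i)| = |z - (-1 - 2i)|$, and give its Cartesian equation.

|z - z1| = |z - z2| means z is equidistant from z1 and z2,
i.e. the perpendicular bisector of the segment from (-1, -4) to (-1, -2) (midpoint (-1, -3)).
With z = x + yi, square both sides:
(x - (-1))^2 + (y - (-4))^2 = (x - (-1))^2 + (y - (-2))^2
The x^2 and y^2 terms cancel: 0x + 4y = 5 - 17 = -12
Simplify: y = -3
Locus: Perpendicular bisector of the segment from (-1, -4) to (-1, -2): the line y = -3


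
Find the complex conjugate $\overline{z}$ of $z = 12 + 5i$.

If z = a + bi, then conjugate(z) = a - bi
conjugate(12 + 5i) = 12 - 5i
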